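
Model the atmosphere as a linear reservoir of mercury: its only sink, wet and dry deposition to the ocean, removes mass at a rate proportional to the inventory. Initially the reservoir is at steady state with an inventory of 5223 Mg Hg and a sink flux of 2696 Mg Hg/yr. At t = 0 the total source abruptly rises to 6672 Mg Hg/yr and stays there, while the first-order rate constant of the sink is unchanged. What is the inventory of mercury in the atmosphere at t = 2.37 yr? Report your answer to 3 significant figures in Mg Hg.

10700 Mg Hg

Residence time τ = M₀/F₀ = 1.937 yr. The eventual steady state is M_∞ = M₀·(F₁/F₀) = 5223 × 6672/2696 = 12926 Mg Hg.
The anomaly ΔM(t) = M(t) − M_∞ decays as ΔM₀·e^(−t/τ) with ΔM₀ = 5223 − 12926 = −7703 Mg Hg.
At t = 2.37 yr, e^(−t/τ) = e^(−1.223) = 0.2942, so ΔM = −2266 Mg Hg and M = 12926 − 2266 = 10659 Mg Hg.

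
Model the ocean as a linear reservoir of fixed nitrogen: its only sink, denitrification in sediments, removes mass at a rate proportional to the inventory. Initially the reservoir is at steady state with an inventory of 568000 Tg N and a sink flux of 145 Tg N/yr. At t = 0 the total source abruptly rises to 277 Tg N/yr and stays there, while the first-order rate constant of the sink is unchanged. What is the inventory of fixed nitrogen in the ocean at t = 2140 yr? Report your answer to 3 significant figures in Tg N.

The sink rate constant is k = F₀/M₀ = 145/568000 = 0.0002553 yr⁻¹.
Solving dM/dt = F₁ − kM with M(0) = M₀ gives M(t) = F₁/k + (M₀ − F₁/k)·e^(−kt).
F₁/k = 277/0.0002553 = 1.0851×10^6 Tg N; kt = 0.0002553 × 2140 = 0.5463, e^(−kt) = 0.5791.
M(2140) = 1.0851×10^6 + (568000 − 1.0851×10^6) × 0.5791 = 1.0851×10^6 − 299400 = 785640 Tg N.

786000 Tg N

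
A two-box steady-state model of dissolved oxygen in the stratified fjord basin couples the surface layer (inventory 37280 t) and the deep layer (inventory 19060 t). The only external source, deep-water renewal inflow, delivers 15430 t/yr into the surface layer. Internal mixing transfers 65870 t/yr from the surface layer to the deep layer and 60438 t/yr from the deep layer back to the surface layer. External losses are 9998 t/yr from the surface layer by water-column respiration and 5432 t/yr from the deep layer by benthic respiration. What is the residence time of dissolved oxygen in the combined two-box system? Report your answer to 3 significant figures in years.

3.65 yr

Residence time in the combined system uses the total inventory and the total *external* removal — internal exchanges between the two boxes cancel.
M_total = 37280 + 19060 = 56340 t.
ΣF_external_out = 9998 + 5432 = 15430 t/yr.
τ = M_total / ΣF_ext = 56340 / 15430 = 3.651 yr.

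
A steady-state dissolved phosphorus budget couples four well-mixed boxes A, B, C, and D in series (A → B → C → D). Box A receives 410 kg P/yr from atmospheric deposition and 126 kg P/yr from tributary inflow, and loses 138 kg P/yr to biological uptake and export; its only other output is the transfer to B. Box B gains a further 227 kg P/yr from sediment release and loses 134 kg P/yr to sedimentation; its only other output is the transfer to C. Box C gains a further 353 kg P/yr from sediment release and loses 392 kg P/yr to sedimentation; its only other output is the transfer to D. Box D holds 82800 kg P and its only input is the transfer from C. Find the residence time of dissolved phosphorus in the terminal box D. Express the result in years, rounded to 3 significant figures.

183 yr

Box A: F(A→B) = (410 + 126) − 138 = 398.00 kg P/yr.
Box B: F(B→C) = (398.00 + 227) − 134 = 491.00 kg P/yr.
Box C: F(C→D) = (491.00 + 353) − 392 = 452.00 kg P/yr.
Box D throughput = its input = 452.00 kg P/yr; τ = 82800 / 452.00 = 183.2 yr.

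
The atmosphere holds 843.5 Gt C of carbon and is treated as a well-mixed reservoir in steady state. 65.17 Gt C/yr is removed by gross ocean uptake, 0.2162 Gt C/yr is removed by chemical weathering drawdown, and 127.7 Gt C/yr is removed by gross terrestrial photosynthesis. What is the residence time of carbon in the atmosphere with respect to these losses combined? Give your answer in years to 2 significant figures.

Total removal = 65.17 + 0.2162 + 127.7 = 193.09 Gt C/yr.
τ = M / ΣF_out = 843.5 / 193.09 = 4.369 yr.

4.4 yr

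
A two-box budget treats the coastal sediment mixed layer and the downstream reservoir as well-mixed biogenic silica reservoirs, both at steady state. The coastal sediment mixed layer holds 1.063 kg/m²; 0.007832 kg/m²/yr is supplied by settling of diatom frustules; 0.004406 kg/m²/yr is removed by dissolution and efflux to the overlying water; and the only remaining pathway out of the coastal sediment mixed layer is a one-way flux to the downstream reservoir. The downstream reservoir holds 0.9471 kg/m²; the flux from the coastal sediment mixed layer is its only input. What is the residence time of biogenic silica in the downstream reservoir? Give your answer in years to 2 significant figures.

Balance the coastal sediment mixed layer: ΣF_in = 0.0078320 kg/m²/yr.
Flux to the downstream reservoir = ΣF_in − (0.004406) = 0.0034260 kg/m²/yr.
At steady state the output of the downstream reservoir equals its input, 0.0034260 kg/m²/yr.
τ = M / F = 0.9471 / 0.0034260 = 276.4 yr.

280 yr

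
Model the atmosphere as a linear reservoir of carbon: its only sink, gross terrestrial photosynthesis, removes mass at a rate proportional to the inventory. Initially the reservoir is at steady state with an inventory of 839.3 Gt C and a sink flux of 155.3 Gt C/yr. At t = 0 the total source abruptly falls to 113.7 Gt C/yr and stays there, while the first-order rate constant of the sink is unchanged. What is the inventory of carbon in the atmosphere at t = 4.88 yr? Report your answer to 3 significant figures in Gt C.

The sink rate constant is k = F₀/M₀ = 155.3/839.3 = 0.1850 yr⁻¹.
Solving dM/dt = F₁ − kM with M(0) = M₀ gives M(t) = F₁/k + (M₀ − F₁/k)·e^(−kt).
F₁/k = 113.7/0.1850 = 614.48 Gt C; kt = 0.1850 × 4.88 = 0.9030, e^(−kt) = 0.4054.
M(4.88) = 614.48 + (839.3 − 614.48) × 0.4054 = 614.48 + 91.13 = 705.61 Gt C.

706 Gt C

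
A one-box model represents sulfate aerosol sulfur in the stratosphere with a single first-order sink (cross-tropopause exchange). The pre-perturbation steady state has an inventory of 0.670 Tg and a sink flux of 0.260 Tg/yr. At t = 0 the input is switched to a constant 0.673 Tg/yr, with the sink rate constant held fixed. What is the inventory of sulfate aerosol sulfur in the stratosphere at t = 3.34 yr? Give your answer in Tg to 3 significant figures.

1.44 Tg

Residence time τ = M₀/F₀ = 2.577 yr. The eventual steady state is M_∞ = M₀·(F₁/F₀) = 0.670 × 0.673/0.260 = 1.7343 Tg.
The anomaly ΔM(t) = M(t) − M_∞ decays as ΔM₀·e^(−t/τ) with ΔM₀ = 0.670 − 1.7343 = −1.064 Tg.
At t = 3.34 yr, e^(−t/τ) = e^(−1.296) = 0.2736, so ΔM = −0.2912 Tg and M = 1.7343 − 0.2912 = 1.4431 Tg.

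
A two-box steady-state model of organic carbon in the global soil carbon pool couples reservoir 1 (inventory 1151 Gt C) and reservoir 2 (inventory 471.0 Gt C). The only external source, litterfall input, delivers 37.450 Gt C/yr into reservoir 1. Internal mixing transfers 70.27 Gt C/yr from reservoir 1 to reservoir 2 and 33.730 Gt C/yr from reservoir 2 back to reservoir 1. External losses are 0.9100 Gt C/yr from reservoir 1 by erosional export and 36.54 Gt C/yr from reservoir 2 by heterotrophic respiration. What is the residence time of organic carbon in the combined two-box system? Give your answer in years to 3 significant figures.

Treat the two boxes together as one reservoir: the mixing fluxes between them are internal recycling, so τ = ΣM / Σ(external losses).
M_total = 1151 + 471.0 = 1622.0 Gt C.
ΣF_external_out = 0.9100 + 36.54 = 37.450 Gt C/yr.
τ = M_total / ΣF_ext = 1622.0 / 37.450 = 43.31 yr.

43.3 yr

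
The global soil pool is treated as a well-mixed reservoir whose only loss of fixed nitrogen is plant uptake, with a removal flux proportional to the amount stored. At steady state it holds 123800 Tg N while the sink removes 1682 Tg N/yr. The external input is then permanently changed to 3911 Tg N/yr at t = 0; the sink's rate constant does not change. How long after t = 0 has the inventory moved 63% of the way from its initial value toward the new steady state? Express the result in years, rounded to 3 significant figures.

τ = M₀/F₀ = 123800/1682 = 73.60 yr.
The remaining gap fraction is e^(−t/τ); 63% covered ⇒ e^(−t/τ) = 0.370.
t = −τ ln(0.370) = 73.60 × 0.9943 = 73.18 yr.

73.2 yr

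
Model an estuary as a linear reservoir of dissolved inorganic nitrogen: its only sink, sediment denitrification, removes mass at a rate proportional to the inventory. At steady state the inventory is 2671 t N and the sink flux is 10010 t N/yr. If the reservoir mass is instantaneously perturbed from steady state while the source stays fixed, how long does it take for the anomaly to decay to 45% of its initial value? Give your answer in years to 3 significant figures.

For a linear reservoir the anomaly decays as exp(−t/τ) with τ = M/F = 2671/10010 = 0.2668 yr.
exp(−t/τ) = 0.45 ⇒ t = −τ ln(0.45) = 0.2668 × 0.7985 = 0.2131 yr.

0.213 yr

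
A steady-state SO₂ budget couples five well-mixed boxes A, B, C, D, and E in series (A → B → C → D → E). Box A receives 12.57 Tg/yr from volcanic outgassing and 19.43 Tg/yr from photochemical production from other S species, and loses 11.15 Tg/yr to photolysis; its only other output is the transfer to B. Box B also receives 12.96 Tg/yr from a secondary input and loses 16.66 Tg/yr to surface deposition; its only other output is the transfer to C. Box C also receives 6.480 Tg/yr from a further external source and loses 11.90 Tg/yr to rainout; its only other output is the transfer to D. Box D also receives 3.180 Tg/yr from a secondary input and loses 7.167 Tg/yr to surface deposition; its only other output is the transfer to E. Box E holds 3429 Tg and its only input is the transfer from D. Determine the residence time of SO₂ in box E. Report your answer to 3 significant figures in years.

443 yr

Box A: F(A→B) = (12.57 + 19.43) − 11.15 = 20.850 Tg/yr.
Box B: F(B→C) = (20.850 + 12.96) − 16.66 = 17.150 Tg/yr.
Box C: F(C→D) = (17.150 + 6.480) − 11.90 = 11.730 Tg/yr.
Box D: F(D→E) = (11.730 + 3.180) − 7.167 = 7.7430 Tg/yr.
Box E throughput = its input = 7.7430 Tg/yr; τ = 3429 / 7.7430 = 442.9 yr.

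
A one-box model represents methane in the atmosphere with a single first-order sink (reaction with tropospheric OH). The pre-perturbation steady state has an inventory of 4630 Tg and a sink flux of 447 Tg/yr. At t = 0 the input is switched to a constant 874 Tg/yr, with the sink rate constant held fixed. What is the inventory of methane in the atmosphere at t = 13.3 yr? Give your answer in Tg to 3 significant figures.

7830 Tg

Residence time τ = M₀/F₀ = 10.36 yr. The eventual steady state is M_∞ = M₀·(F₁/F₀) = 4630 × 874/447 = 9052.8 Tg.
The anomaly ΔM(t) = M(t) − M_∞ decays as ΔM₀·e^(−t/τ) with ΔM₀ = 4630 − 9052.8 = −4423 Tg.
At t = 13.3 yr, e^(−t/τ) = e^(−1.284) = 0.2769, so ΔM = −1225 Tg and M = 9052.8 − 1225 = 7828.1 Tg.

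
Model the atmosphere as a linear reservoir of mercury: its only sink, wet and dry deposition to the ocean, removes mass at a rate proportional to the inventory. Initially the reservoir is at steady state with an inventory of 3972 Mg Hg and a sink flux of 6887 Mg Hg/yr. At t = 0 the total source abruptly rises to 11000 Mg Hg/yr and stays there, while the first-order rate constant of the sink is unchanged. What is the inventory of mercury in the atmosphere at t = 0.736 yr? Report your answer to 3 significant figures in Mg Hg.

5680 Mg Hg

The sink rate constant is k = F₀/M₀ = 6887/3972 = 1.734 yr⁻¹.
Solving dM/dt = F₁ − kM with M(0) = M₀ gives M(t) = F₁/k + (M₀ − F₁/k)·e^(−kt).
F₁/k = 11000/1.734 = 6344.1 Mg Hg; kt = 1.734 × 0.736 = 1.276, e^(−kt) = 0.2791.
M(0.736) = 6344.1 + (3972 − 6344.1) × 0.2791 = 6344.1 − 662.1 = 5682.0 Mg Hg.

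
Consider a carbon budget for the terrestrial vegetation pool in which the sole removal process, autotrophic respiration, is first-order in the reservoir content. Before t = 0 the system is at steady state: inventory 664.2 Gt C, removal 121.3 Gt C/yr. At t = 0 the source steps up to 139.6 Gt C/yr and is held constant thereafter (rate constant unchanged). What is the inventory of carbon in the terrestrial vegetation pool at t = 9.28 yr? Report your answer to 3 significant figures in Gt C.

746 Gt C

The sink rate constant is k = F₀/M₀ = 121.3/664.2 = 0.1826 yr⁻¹.
Solving dM/dt = F₁ − kM with M(0) = M₀ gives M(t) = F₁/k + (M₀ − F₁/k)·e^(−kt).
F₁/k = 139.6/0.1826 = 764.40 Gt C; kt = 0.1826 × 9.28 = 1.695, e^(−kt) = 0.1836.
M(9.28) = 764.40 + (664.2 − 764.40) × 0.1836 = 764.40 − 18.40 = 746.00 Gt C.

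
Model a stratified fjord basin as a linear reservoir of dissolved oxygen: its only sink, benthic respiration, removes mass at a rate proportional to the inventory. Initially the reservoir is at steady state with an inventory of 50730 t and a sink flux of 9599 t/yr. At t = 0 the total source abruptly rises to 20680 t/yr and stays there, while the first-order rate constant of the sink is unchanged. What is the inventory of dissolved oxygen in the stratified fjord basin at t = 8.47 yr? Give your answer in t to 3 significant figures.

97500 t

τ = M₀/F₀ = 50730/9599 = 5.285 yr; rate constant k = 1/τ.
New steady state M_∞ = F₁/k = F₁·τ = 20680 × 5.285 = 109290 t.
M(t) = M_∞ + (M₀ − M_∞)·e^(−t/τ); t/τ = 8.47/5.285 = 1.603, so e^(−t/τ) = 0.2014.
M(t) = 109290 − 58560 × 0.2014 = 97500 t.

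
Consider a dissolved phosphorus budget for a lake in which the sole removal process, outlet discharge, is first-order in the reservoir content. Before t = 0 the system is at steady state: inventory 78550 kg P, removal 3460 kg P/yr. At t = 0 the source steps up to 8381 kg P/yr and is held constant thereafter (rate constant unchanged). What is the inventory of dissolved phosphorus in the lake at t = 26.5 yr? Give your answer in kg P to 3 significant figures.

156000 kg P

τ = M₀/F₀ = 78550/3460 = 22.70 yr; rate constant k = 1/τ.
New steady state M_∞ = F₁/k = F₁·τ = 8381 × 22.70 = 190270 kg P.
M(t) = M_∞ + (M₀ − M_∞)·e^(−t/τ); t/τ = 26.5/22.70 = 1.167, so e^(−t/τ) = 0.3112.
M(t) = 190270 − 111700 × 0.3112 = 155500 kg P.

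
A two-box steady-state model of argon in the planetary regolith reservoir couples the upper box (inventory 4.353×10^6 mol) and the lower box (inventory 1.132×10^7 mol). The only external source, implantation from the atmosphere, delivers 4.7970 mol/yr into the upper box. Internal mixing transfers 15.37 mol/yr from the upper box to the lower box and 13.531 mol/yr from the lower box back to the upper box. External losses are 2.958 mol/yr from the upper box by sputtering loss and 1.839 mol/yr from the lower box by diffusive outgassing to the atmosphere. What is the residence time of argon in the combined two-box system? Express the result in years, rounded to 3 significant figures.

3.27×10^6 yr

Treat the two boxes together as one reservoir: the mixing fluxes between them are internal recycling, so τ = ΣM / Σ(external losses).
M_total = 4.353×10^6 + 1.132×10^7 = 1.5673×10^7 mol.
ΣF_external_out = 2.958 + 1.839 = 4.7970 mol/yr.
τ = M_total / ΣF_ext = 1.5673×10^7 / 4.7970 = 3.267×10^6 yr.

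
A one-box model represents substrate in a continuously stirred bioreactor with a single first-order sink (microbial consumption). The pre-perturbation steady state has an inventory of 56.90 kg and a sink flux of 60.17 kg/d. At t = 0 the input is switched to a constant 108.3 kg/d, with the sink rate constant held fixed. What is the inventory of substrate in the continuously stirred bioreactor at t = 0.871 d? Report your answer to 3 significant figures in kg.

84.3 kg

Residence time τ = M₀/F₀ = 0.9457 d. The eventual steady state is M_∞ = M₀·(F₁/F₀) = 56.90 × 108.3/60.17 = 102.41 kg.
The anomaly ΔM(t) = M(t) − M_∞ decays as ΔM₀·e^(−t/τ) with ΔM₀ = 56.90 − 102.41 = −45.51 kg.
At t = 0.871 d, e^(−t/τ) = e^(−0.9211) = 0.3981, so ΔM = −18.12 kg and M = 102.41 − 18.12 = 84.295 kg.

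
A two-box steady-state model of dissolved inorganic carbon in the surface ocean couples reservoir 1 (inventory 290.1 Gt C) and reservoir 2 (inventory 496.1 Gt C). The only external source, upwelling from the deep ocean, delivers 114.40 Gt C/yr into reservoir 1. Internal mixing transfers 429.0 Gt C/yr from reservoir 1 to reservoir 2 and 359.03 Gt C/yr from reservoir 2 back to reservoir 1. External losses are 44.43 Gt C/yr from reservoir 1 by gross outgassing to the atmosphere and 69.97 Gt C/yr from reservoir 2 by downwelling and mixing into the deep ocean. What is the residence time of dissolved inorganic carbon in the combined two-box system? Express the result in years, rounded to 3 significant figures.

6.87 yr

Residence time in the combined system uses the total inventory and the total *external* removal — internal exchanges between the two boxes cancel.
M_total = 290.1 + 496.1 = 786.20 Gt C.
ΣF_external_out = 44.43 + 69.97 = 114.40 Gt C/yr.
τ = M_total / ΣF_ext = 786.20 / 114.40 = 6.872 yr.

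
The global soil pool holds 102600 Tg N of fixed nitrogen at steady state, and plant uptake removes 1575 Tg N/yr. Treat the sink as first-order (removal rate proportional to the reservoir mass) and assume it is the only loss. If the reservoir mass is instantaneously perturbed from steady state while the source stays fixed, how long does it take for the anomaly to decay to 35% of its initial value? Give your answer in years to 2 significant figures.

68 yr

For a linear reservoir the anomaly decays as exp(−t/τ) with τ = M/F = 102600/1575 = 65.14 yr.
exp(−t/τ) = 0.35 ⇒ t = −τ ln(0.35) = 65.14 × 1.050 = 68.39 yr.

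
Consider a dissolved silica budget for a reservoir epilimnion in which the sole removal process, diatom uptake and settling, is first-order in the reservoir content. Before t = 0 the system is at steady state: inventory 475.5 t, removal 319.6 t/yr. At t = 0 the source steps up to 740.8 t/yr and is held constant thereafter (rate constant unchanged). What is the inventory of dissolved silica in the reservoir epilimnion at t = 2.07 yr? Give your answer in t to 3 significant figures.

τ = M₀/F₀ = 475.5/319.6 = 1.488 yr; rate constant k = 1/τ.
New steady state M_∞ = F₁/k = F₁·τ = 740.8 × 1.488 = 1102.2 t.
M(t) = M_∞ + (M₀ − M_∞)·e^(−t/τ); t/τ = 2.07/1.488 = 1.391, so e^(−t/τ) = 0.2487.
M(t) = 1102.2 − 626.7 × 0.2487 = 946.28 t.

946 t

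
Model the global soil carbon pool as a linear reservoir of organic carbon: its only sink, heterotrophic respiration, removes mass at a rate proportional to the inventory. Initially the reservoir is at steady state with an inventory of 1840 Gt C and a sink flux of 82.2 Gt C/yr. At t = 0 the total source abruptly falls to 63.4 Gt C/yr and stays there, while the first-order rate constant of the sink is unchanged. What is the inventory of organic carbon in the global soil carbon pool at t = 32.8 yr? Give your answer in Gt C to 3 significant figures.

1520 Gt C

Residence time τ = M₀/F₀ = 22.38 yr. The eventual steady state is M_∞ = M₀·(F₁/F₀) = 1840 × 63.4/82.2 = 1419.2 Gt C.
The anomaly ΔM(t) = M(t) − M_∞ decays as ΔM₀·e^(−t/τ) with ΔM₀ = 1840 − 1419.2 = 420.8 Gt C.
At t = 32.8 yr, e^(−t/τ) = e^(−1.465) = 0.2310, so ΔM = 97.21 Gt C and M = 1419.2 + 97.21 = 1516.4 Gt C.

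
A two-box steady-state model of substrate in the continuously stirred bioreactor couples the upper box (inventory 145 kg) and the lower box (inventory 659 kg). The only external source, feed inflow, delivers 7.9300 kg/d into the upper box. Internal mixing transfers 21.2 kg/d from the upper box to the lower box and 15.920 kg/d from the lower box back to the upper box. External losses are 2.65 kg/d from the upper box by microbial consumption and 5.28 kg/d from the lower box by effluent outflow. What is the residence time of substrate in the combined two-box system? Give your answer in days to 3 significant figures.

Treat the two boxes together as one reservoir: the mixing fluxes between them are internal recycling, so τ = ΣM / Σ(external losses).
M_total = 145 + 659 = 804.00 kg.
ΣF_external_out = 2.65 + 5.28 = 7.9300 kg/d.
τ = M_total / ΣF_ext = 804.00 / 7.9300 = 101.4 d.

101 d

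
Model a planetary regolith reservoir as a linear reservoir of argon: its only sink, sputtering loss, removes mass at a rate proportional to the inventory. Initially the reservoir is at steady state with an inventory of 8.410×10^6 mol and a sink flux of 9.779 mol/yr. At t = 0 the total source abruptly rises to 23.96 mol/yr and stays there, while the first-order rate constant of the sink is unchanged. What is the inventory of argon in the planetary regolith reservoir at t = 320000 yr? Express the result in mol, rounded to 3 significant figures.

1.22×10^7 mol

The sink rate constant is k = F₀/M₀ = 9.779/8.410×10^6 = 1.163×10^-6 yr⁻¹.
Solving dM/dt = F₁ − kM with M(0) = M₀ gives M(t) = F₁/k + (M₀ − F₁/k)·e^(−kt).
F₁/k = 23.96/1.163×10^-6 = 2.0606×10^7 mol; kt = 1.163×10^-6 × 320000 = 0.3721, e^(−kt) = 0.6893.
M(320000) = 2.0606×10^7 + (8.410×10^6 − 2.0606×10^7) × 0.6893 = 2.0606×10^7 − 8.406×10^6 = 1.2199×10^7 mol.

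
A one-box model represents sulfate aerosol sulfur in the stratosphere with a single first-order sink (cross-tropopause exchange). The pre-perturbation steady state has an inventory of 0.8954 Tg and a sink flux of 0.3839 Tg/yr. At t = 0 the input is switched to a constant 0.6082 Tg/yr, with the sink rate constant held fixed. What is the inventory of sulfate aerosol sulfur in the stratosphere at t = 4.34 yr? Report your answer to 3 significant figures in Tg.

1.34 Tg

Residence time τ = M₀/F₀ = 2.332 yr. The eventual steady state is M_∞ = M₀·(F₁/F₀) = 0.8954 × 0.6082/0.3839 = 1.4186 Tg.
The anomaly ΔM(t) = M(t) − M_∞ decays as ΔM₀·e^(−t/τ) with ΔM₀ = 0.8954 − 1.4186 = −0.5232 Tg.
At t = 4.34 yr, e^(−t/τ) = e^(−1.861) = 0.1556, so ΔM = −0.08138 Tg and M = 1.4186 − 0.08138 = 1.3372 Tg.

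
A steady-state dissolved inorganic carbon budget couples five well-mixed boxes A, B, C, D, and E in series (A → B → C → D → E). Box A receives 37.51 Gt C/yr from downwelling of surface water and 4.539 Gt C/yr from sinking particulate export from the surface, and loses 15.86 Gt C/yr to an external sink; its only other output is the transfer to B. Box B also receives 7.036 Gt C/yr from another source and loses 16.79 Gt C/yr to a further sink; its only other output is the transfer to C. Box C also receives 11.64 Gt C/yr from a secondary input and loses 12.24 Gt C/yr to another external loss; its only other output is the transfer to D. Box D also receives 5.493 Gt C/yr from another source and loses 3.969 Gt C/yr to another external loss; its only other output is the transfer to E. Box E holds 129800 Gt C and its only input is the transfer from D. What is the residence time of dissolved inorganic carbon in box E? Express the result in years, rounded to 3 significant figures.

Box A: F(A→B) = (37.51 + 4.539) − 15.86 = 26.189 Gt C/yr.
Box B: F(B→C) = (26.189 + 7.036) − 16.79 = 16.435 Gt C/yr.
Box C: F(C→D) = (16.435 + 11.64) − 12.24 = 15.835 Gt C/yr.
Box D: F(D→E) = (15.835 + 5.493) − 3.969 = 17.359 Gt C/yr.
Box E throughput = its input = 17.359 Gt C/yr; τ = 129800 / 17.359 = 7477 yr.

7480 yr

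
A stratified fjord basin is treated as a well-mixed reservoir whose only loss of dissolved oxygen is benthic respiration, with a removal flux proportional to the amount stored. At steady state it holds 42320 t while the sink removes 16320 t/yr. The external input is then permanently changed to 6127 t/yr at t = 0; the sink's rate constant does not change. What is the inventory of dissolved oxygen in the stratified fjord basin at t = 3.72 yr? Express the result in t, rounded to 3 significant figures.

22200 t

τ = M₀/F₀ = 42320/16320 = 2.593 yr; rate constant k = 1/τ.
New steady state M_∞ = F₁/k = F₁·τ = 6127 × 2.593 = 15888 t.
M(t) = M_∞ + (M₀ − M_∞)·e^(−t/τ); t/τ = 3.72/2.593 = 1.435, so e^(−t/τ) = 0.2382.
M(t) = 15888 + 26430 × 0.2382 = 22185 t.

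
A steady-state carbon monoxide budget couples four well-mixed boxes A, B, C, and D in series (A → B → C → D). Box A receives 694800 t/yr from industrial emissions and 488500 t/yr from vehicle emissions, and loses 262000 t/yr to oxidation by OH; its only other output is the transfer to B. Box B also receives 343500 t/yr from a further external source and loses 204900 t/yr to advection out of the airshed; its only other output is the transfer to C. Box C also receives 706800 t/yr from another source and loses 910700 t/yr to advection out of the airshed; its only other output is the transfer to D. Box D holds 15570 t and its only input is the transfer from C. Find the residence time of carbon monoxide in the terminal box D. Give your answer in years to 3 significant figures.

Box A: F(A→B) = (694800 + 488500) − 262000 = 921300 t/yr.
Box B: F(B→C) = (921300 + 343500) − 204900 = 1.0599×10^6 t/yr.
Box C: F(C→D) = (1.0599×10^6 + 706800) − 910700 = 856000 t/yr.
Box D throughput = its input = 856000 t/yr; τ = 15570 / 856000 = 0.01819 yr.

0.0182 yr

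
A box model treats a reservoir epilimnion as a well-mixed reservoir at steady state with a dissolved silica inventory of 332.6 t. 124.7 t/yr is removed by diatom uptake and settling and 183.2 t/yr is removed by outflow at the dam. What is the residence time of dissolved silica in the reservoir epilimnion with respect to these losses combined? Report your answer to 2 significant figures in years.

1.1 yr

Total removal = 124.7 + 183.2 = 307.90 t/yr.
τ = M / ΣF_out = 332.6 / 307.90 = 1.080 yr.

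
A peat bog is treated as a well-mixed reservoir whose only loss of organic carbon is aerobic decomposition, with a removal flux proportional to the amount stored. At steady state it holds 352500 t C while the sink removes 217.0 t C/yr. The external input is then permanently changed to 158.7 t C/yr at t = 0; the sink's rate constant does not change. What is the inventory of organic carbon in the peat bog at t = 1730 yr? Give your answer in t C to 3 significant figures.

290000 t C

The sink rate constant is k = F₀/M₀ = 217.0/352500 = 0.0006156 yr⁻¹.
Solving dM/dt = F₁ − kM with M(0) = M₀ gives M(t) = F₁/k + (M₀ − F₁/k)·e^(−kt).
F₁/k = 158.7/0.0006156 = 257800 t C; kt = 0.0006156 × 1730 = 1.065, e^(−kt) = 0.3447.
M(1730) = 257800 + (352500 − 257800) × 0.3447 = 257800 + 32650 = 290440 t C.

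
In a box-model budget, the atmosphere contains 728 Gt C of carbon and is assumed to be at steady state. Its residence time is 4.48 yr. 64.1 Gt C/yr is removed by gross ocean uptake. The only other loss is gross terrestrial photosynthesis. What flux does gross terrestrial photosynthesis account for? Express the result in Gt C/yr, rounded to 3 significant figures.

Total removal F = M/τ = 728 / 4.48 = 162.5 Gt C/yr.
Gross terrestrial photosynthesis = F − (64.1) = 162.5 − 64.10 = 98.40 Gt C/yr.

98.4 Gt C/yr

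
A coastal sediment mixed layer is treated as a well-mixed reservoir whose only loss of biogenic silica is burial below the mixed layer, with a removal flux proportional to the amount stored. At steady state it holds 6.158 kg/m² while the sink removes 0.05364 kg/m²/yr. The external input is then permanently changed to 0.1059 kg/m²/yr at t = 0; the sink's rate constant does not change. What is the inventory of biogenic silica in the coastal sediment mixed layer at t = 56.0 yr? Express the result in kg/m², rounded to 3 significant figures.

The sink rate constant is k = F₀/M₀ = 0.05364/6.158 = 0.008711 yr⁻¹.
Solving dM/dt = F₁ − kM with M(0) = M₀ gives M(t) = F₁/k + (M₀ − F₁/k)·e^(−kt).
F₁/k = 0.1059/0.008711 = 12.158 kg/m²; kt = 0.008711 × 56.0 = 0.4878, e^(−kt) = 0.6140.
M(56.0) = 12.158 + (6.158 − 12.158) × 0.6140 = 12.158 − 3.684 = 8.4740 kg/m².

8.47 kg/m²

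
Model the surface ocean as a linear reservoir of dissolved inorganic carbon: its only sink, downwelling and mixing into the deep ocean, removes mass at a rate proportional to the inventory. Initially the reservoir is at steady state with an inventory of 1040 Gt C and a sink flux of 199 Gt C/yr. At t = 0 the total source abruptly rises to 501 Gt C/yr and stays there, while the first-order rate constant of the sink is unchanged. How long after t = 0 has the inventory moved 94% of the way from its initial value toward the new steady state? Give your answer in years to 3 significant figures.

14.7 yr

τ = M₀/F₀ = 1040/199 = 5.226 yr.
The remaining gap fraction is e^(−t/τ); 94% covered ⇒ e^(−t/τ) = 0.0600.
t = −τ ln(0.0600) = 5.226 × 2.813 = 14.70 yr.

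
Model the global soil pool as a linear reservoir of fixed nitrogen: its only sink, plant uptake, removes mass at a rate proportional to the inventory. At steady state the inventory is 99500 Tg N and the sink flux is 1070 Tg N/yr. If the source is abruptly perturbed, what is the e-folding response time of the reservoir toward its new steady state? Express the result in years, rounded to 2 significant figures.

For a linear reservoir the response time equals the residence time τ = M/F.
τ = 99500 / 1070 = 92.99 yr.

93 yr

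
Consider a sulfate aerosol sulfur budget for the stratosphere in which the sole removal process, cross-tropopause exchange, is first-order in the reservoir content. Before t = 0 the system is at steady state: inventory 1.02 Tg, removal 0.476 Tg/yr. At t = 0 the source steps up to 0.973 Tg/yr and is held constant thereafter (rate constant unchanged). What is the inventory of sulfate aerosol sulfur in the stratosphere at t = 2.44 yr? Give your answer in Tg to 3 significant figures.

1.74 Tg

The sink rate constant is k = F₀/M₀ = 0.476/1.02 = 0.4667 yr⁻¹.
Solving dM/dt = F₁ − kM with M(0) = M₀ gives M(t) = F₁/k + (M₀ − F₁/k)·e^(−kt).
F₁/k = 0.973/0.4667 = 2.0850 Tg; kt = 0.4667 × 2.44 = 1.139, e^(−kt) = 0.3202.
M(2.44) = 2.0850 + (1.02 − 2.0850) × 0.3202 = 2.0850 − 0.3411 = 1.7439 Tg.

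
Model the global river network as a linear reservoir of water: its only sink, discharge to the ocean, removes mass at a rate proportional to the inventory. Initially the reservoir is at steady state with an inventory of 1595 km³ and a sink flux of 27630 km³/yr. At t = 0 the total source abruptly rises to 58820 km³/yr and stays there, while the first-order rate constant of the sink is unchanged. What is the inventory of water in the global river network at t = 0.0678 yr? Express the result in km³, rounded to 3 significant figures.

τ = M₀/F₀ = 1595/27630 = 0.05773 yr; rate constant k = 1/τ.
New steady state M_∞ = F₁/k = F₁·τ = 58820 × 0.05773 = 3395.5 km³.
M(t) = M_∞ + (M₀ − M_∞)·e^(−t/τ); t/τ = 0.0678/0.05773 = 1.174, so e^(−t/τ) = 0.3090.
M(t) = 3395.5 − 1801 × 0.3090 = 2839.2 km³.

2840 km³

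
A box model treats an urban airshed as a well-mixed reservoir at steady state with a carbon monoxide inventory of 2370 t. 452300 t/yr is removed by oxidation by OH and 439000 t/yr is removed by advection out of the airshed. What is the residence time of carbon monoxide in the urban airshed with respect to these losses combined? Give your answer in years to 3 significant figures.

Total removal = 452300 + 439000 = 891300 t/yr.
τ = M / ΣF_out = 2370 / 891300 = 0.002659 yr.

0.00266 yr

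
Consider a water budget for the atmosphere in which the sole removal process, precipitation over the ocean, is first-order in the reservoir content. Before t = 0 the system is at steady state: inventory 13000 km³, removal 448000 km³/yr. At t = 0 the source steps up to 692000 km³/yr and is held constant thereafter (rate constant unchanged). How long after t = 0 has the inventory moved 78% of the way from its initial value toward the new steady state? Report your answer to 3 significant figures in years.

τ = M₀/F₀ = 13000/448000 = 0.02902 yr.
The remaining gap fraction is e^(−t/τ); 78% covered ⇒ e^(−t/τ) = 0.220.
t = −τ ln(0.220) = 0.02902 × 1.514 = 0.04394 yr.

0.0439 yr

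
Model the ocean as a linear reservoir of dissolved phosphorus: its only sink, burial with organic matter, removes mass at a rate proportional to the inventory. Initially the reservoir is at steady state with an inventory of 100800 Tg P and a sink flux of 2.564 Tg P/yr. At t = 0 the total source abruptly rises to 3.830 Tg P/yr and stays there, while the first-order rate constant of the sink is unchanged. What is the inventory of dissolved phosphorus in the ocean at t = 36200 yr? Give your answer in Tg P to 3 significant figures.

131000 Tg P

τ = M₀/F₀ = 100800/2.564 = 39310 yr; rate constant k = 1/τ.
New steady state M_∞ = F₁/k = F₁·τ = 3.830 × 39310 = 150570 Tg P.
M(t) = M_∞ + (M₀ − M_∞)·e^(−t/τ); t/τ = 36200/39310 = 0.9208, so e^(−t/τ) = 0.3982.
M(t) = 150570 − 49770 × 0.3982 = 130750 Tg P.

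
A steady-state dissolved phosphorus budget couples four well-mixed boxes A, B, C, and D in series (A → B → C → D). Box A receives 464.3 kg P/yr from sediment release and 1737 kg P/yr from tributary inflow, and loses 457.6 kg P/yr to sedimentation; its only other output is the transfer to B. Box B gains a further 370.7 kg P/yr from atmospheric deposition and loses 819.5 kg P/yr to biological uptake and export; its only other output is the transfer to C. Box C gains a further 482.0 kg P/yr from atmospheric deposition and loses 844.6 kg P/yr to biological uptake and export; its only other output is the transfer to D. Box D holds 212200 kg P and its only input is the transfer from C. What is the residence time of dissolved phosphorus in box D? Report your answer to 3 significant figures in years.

228 yr

Box A: F(A→B) = (464.3 + 1737) − 457.6 = 1743.7 kg P/yr.
Box B: F(B→C) = (1743.7 + 370.7) − 819.5 = 1294.9 kg P/yr.
Box C: F(C→D) = (1294.9 + 482.0) − 844.6 = 932.30 kg P/yr.
Box D throughput = its input = 932.30 kg P/yr; τ = 212200 / 932.30 = 227.6 yr.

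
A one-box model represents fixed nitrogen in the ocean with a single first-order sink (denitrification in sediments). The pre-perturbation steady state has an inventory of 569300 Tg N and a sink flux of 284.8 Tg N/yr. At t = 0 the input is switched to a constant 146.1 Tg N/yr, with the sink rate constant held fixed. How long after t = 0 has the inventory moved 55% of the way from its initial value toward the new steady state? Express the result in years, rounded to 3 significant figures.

1600 yr

τ = M₀/F₀ = 569300/284.8 = 1999 yr.
The remaining gap fraction is e^(−t/τ); 55% covered ⇒ e^(−t/τ) = 0.450.
t = −τ ln(0.450) = 1999 × 0.7985 = 1596 yr.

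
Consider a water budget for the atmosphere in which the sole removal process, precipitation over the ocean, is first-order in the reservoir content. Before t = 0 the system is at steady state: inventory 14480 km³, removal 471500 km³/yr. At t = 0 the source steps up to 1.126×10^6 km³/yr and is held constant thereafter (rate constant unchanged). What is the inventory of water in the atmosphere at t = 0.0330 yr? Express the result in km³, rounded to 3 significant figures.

Residence time τ = M₀/F₀ = 0.03071 yr. The eventual steady state is M_∞ = M₀·(F₁/F₀) = 14480 × 1.126×10^6/471500 = 34580 km³.
The anomaly ΔM(t) = M(t) − M_∞ decays as ΔM₀·e^(−t/τ) with ΔM₀ = 14480 − 34580 = −20100 km³.
At t = 0.0330 yr, e^(−t/τ) = e^(−1.075) = 0.3415, so ΔM = −6863 km³ and M = 34580 − 6863 = 27717 km³.

27700 km³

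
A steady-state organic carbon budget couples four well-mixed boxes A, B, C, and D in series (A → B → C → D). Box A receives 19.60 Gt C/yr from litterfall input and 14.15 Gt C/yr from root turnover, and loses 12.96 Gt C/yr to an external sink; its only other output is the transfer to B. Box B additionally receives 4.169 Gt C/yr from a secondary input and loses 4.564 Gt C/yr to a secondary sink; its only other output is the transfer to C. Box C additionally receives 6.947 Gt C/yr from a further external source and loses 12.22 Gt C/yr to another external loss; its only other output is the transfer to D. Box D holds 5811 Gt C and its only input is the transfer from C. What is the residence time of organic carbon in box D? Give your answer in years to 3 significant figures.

384 yr

Box A: F(A→B) = (19.60 + 14.15) − 12.96 = 20.790 Gt C/yr.
Box B: F(B→C) = (20.790 + 4.169) − 4.564 = 20.395 Gt C/yr.
Box C: F(C→D) = (20.395 + 6.947) − 12.22 = 15.122 Gt C/yr.
Box D throughput = its input = 15.122 Gt C/yr; τ = 5811 / 15.122 = 384.3 yr.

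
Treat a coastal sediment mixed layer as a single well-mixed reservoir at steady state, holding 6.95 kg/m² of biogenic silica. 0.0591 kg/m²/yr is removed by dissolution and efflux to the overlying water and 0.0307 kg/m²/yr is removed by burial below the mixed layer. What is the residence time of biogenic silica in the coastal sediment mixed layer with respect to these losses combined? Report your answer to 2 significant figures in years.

Total removal = 0.05910 + 0.03070 = 0.089800 kg/m²/yr.
τ = M / ΣF_out = 6.95 / 0.089800 = 77.39 yr.

77 yr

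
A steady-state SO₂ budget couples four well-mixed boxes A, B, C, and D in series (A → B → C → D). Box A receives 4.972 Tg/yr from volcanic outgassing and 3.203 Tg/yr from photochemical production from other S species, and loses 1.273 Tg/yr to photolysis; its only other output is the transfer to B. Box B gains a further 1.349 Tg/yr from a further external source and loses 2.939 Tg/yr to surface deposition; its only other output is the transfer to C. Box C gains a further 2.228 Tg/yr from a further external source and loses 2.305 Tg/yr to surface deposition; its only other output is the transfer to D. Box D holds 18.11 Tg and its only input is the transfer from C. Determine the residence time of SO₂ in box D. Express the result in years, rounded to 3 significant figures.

Box A: F(A→B) = (4.972 + 3.203) − 1.273 = 6.9020 Tg/yr.
Box B: F(B→C) = (6.9020 + 1.349) − 2.939 = 5.3120 Tg/yr.
Box C: F(C→D) = (5.3120 + 2.228) − 2.305 = 5.2350 Tg/yr.
Box D throughput = its input = 5.2350 Tg/yr; τ = 18.11 / 5.2350 = 3.459 yr.

3.46 yr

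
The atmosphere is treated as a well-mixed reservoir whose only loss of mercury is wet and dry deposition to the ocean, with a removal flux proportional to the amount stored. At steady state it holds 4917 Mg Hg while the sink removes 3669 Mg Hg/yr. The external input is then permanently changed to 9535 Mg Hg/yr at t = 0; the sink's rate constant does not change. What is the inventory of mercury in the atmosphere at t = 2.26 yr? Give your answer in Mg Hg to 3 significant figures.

11300 Mg Hg

τ = M₀/F₀ = 4917/3669 = 1.340 yr; rate constant k = 1/τ.
New steady state M_∞ = F₁/k = F₁·τ = 9535 × 1.340 = 12778 Mg Hg.
M(t) = M_∞ + (M₀ − M_∞)·e^(−t/τ); t/τ = 2.26/1.340 = 1.686, so e^(−t/τ) = 0.1852.
M(t) = 12778 − 7861 × 0.1852 = 11322 Mg Hg.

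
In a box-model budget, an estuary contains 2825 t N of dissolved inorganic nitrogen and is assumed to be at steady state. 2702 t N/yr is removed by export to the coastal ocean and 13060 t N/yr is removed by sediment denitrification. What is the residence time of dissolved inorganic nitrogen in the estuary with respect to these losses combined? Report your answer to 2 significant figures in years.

Total removal = 2702 + 13060 = 15762 t N/yr.
τ = M / ΣF_out = 2825 / 15762 = 0.1792 yr.

0.18 yr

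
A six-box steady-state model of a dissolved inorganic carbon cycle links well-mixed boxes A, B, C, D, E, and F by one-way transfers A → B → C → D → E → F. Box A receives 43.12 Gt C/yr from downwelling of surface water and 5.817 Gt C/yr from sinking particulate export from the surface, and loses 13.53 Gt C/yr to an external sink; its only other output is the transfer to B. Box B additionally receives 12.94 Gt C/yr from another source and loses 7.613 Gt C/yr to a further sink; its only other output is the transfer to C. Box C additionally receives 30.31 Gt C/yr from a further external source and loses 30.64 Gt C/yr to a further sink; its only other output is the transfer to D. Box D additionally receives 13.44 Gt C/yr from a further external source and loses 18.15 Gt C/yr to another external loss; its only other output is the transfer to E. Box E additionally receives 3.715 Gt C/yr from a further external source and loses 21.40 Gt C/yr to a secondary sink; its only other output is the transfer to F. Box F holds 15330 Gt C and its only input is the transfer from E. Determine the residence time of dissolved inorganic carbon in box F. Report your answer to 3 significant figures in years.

Box A: F(A→B) = (43.12 + 5.817) − 13.53 = 35.407 Gt C/yr.
Box B: F(B→C) = (35.407 + 12.94) − 7.613 = 40.734 Gt C/yr.
Box C: F(C→D) = (40.734 + 30.31) − 30.64 = 40.404 Gt C/yr.
Box D: F(D→E) = (40.404 + 13.44) − 18.15 = 35.694 Gt C/yr.
Box E: F(E→F) = (35.694 + 3.715) − 21.40 = 18.009 Gt C/yr.
Box F throughput = its input = 18.009 Gt C/yr; τ = 15330 / 18.009 = 851.2 yr.

851 yr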